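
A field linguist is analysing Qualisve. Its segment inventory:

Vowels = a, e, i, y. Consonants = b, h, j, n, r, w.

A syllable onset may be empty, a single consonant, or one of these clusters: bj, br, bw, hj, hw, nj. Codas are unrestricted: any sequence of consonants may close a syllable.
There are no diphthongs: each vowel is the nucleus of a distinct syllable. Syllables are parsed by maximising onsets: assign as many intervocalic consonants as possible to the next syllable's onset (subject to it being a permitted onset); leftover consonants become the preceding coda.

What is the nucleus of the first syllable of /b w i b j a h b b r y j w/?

i

Nuclei (vowels): i, a, y → 3 syllables.
The first nucleus (vowel 1 from the left) is /i/.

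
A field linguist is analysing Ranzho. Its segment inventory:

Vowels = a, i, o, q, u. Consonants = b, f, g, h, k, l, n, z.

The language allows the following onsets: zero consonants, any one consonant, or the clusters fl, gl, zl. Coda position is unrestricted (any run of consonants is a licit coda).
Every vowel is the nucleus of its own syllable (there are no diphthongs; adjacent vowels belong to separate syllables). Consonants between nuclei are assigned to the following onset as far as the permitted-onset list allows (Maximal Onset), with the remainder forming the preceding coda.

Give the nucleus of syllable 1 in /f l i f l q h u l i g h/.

Nuclei (vowels): i, q, u, i → 4 syllables.
The first nucleus (vowel 1 from the left) is /i/.

i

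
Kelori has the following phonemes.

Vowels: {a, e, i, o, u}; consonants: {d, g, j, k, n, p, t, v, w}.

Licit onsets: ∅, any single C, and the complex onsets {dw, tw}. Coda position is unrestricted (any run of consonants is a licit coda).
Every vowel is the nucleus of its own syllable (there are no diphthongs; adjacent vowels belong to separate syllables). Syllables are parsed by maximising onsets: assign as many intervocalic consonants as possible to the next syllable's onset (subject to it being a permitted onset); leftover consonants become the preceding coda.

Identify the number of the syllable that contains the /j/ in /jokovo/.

1

The vowels are o, o, o — 3 nuclei, so 3 syllables.
V1 /o/ – V2 /o/: just /k/ — single C goes to the following onset.
V2 /o/ – V3 /o/: /v/ is a single consonant, so it becomes the next onset.
Result: jo.ko.vo.
The /j/ is in the onset of syllable 1 (/jo/).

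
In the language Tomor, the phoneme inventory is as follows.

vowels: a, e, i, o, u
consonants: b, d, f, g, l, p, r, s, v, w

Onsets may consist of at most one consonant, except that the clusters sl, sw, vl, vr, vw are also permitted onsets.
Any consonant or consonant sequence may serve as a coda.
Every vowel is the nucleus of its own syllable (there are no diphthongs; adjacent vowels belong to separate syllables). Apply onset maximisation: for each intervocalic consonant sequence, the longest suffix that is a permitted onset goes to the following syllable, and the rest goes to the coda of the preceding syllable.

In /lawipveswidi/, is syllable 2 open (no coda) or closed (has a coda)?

closed

The vowels are a, i, e, i, i — 5 nuclei, so 5 syllables.
V1 /a/ – V2 /i/: just /w/ — single C goes to the following onset.
V2 /i/ – V3 /e/: cluster /pv/ — the longest permitted-onset suffix is /v/; onset = /v/, preceding coda = /p/.
V3 /e/ – V4 /i/: /sw/ is a licit onset in full, so it all attaches to the next syllable.
V4 /i/ – V5 /i/: /d/ → onset of the next syllable (single consonants are always licit onsets).
So the parse is la.wip.ve.swi.di.
Syllable 2 is /wip/ with coda /p/, so it is closed.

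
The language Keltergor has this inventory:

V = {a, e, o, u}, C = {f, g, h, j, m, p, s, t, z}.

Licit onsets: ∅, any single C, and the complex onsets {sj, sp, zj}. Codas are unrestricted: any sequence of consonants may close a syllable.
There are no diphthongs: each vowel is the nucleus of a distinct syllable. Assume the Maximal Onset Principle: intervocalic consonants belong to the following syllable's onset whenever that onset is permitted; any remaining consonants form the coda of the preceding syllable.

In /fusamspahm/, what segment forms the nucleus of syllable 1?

u

Nuclei (vowels): u, a, a → 3 syllables.
The first nucleus (vowel 1 from the left) is /u/.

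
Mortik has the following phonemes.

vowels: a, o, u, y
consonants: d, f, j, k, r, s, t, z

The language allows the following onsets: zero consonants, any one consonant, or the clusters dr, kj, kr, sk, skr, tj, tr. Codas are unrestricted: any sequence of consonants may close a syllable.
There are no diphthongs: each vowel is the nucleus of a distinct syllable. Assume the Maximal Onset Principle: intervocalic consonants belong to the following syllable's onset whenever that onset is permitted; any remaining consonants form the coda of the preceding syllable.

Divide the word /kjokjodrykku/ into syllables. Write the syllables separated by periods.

kjo.kjo.dryk.ku

Nuclei (vowels): o, o, y, u → 4 syllables.
V1 /o/ – V2 /o/: /kj/ is a licit onset in full, so it all attaches to the next syllable.
V2 /o/ – V3 /y/: cluster /dr/ — /dr/ is itself a permitted onset, so the whole cluster goes right; preceding coda = ∅.
V3 /y/ – V4 /u/: /kk/ splits as /k/ + /k/ (/k/ is the longest suffix that is a licit onset).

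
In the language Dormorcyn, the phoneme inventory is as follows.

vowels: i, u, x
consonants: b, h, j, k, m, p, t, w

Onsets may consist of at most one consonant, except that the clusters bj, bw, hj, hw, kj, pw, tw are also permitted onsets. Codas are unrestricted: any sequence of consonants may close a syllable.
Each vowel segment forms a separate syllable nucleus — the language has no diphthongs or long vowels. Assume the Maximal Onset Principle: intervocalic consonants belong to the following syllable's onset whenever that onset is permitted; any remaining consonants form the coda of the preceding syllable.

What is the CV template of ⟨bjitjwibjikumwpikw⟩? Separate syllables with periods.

CCVCC.CV.CCV.CVCC.CVCC

Nuclei (vowels): i, i, i, u, i → 5 syllables.
Between /i/ (V1) and /i/ (V2): cluster /tjw/ — the longest permitted-onset suffix is /w/; onset = /w/, preceding coda = /tj/.
Between /i/ (V2) and /i/ (V3): /bj/ is a licit onset in full, so it all attaches to the next syllable.
Between /i/ (V3) and /u/ (V4): just /k/ — single C goes to the following onset.
Between /u/ (V4) and /i/ (V5): cluster /mwp/ — the longest permitted-onset suffix is /p/; onset = /p/, preceding coda = /mw/.
Result: bjitj.wi.bji.kumw.pikw.
Mapping each syllable to C/V: /bjitj/ → CCVCC, /wi/ → CV, /bji/ → CCV, /kumw/ → CVCC, /pikw/ → CVCC.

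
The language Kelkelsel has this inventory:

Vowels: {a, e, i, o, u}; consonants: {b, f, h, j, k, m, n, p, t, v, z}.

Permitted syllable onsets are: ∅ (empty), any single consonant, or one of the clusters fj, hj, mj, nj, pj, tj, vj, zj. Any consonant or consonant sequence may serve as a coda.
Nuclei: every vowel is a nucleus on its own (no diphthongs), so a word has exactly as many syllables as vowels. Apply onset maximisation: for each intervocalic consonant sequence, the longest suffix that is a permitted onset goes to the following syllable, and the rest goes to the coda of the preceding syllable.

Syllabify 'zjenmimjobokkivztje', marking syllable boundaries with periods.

zjen.mi.mjo.bok.kivz.tje

The vowels are e, i, o, o, i, e — 6 nuclei, so 6 syllables.
/e…i/ gap (V1→V2): /nm/; trying suffixes from longest down, /m/ is the first permitted one, so coda /n/ | onset /m/.
/i…o/ gap (V2→V3): cluster /mj/ — /mj/ is itself a permitted onset, so the whole cluster goes right; preceding coda = ∅.
/o…o/ gap (V3→V4): /b/ → onset of the next syllable (single consonants are always licit onsets).
/o…i/ gap (V4→V5): /kk/ — longest licit onset from the right is /k/, leaving /k/ as coda.
/i…e/ gap (V5→V6): cluster /vztj/ — the longest permitted-onset suffix is /tj/; onset = /tj/, preceding coda = /vz/.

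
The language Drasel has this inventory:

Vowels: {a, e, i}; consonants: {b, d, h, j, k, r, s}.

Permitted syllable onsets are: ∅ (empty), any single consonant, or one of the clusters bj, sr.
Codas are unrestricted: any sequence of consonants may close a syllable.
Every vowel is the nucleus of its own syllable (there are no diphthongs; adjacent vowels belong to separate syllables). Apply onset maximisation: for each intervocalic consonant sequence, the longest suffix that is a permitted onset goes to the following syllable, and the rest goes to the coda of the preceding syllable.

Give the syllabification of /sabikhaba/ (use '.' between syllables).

Vowels present: a, i, a, a; each is a nucleus, giving 4 syllables.
σ1/σ2 boundary: just /b/ — single C goes to the following onset.
σ2/σ3 boundary: /kh/ — longest licit onset from the right is /h/, leaving /k/ as coda.
σ3/σ4 boundary: /b/ → onset of the next syllable (single consonants are always licit onsets).

sa.bik.ha.ba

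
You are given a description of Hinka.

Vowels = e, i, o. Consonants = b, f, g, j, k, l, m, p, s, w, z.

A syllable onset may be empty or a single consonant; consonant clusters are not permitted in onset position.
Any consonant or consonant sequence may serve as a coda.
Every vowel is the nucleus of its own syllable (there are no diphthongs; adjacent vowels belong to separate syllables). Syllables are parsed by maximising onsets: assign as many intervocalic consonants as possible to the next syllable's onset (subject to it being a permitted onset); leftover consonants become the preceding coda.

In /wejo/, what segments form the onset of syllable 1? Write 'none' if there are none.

w

Vowels present: e, o; each is a nucleus, giving 2 syllables.
Between /e/ (V1) and /o/ (V2): /j/ is a single consonant, so it becomes the next onset.
Result: we.jo.
Syllable 1 is /we/: onset /w/, nucleus /e/, coda ∅.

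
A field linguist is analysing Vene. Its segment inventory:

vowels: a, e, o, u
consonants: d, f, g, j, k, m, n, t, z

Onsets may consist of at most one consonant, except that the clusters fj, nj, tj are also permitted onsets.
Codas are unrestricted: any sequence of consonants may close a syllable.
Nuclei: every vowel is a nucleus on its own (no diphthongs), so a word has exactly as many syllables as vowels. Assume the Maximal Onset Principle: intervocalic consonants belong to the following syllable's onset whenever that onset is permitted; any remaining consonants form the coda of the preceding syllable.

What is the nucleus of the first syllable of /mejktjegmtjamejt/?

e

Vowels present: e, e, a, e; each is a nucleus, giving 4 syllables.
The first nucleus (vowel 1 from the left) is /e/.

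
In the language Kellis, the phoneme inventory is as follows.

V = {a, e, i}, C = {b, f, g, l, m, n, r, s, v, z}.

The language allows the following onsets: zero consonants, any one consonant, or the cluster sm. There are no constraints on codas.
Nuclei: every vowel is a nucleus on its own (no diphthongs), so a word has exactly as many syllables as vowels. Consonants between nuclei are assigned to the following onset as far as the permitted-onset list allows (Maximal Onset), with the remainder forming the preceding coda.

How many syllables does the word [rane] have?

2

The vowels are a, e — 2 nuclei, so 2 syllables.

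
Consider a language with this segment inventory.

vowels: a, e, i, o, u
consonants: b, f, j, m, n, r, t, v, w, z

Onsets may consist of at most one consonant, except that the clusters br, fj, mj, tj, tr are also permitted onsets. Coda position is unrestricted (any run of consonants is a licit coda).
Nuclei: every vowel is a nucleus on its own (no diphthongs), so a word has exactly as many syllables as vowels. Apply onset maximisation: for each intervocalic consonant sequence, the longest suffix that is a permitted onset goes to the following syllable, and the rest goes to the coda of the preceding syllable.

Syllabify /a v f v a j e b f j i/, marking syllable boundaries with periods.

avf.va.jeb.fji

Vowels present: a, a, e, i; each is a nucleus, giving 4 syllables.
V1 /a/ – V2 /a/: cluster /vfv/ — the longest permitted-onset suffix is /v/; onset = /v/, preceding coda = /vf/.
V2 /a/ – V3 /e/: /j/ → onset of the next syllable (single consonants are always licit onsets).
V3 /e/ – V4 /i/: /bfj/ splits as /b/ + /fj/ (/fj/ is the longest suffix that is a licit onset).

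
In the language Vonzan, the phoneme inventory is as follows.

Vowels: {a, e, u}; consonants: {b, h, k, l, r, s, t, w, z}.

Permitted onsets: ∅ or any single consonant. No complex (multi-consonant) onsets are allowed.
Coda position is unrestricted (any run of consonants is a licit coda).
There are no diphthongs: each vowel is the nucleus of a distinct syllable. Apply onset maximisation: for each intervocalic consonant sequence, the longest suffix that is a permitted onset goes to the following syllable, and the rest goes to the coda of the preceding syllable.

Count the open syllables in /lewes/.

The vowels are e, e — 2 nuclei, so 2 syllables.
V1 /e/ – V2 /e/: /w/ is a single consonant, so it becomes the next onset.
Syllabification: le.wes.
Classifying each syllable: /le/ (open), /wes/ (closed).
Open syllables: 1.

1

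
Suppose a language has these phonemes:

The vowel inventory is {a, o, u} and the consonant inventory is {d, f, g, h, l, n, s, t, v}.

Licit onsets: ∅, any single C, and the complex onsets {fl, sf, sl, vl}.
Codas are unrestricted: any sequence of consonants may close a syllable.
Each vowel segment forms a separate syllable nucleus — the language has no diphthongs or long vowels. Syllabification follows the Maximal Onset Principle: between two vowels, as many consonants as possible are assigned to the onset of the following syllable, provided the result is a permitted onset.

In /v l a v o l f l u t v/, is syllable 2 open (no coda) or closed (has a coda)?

closed

Nuclei (vowels): a, o, u → 3 syllables.
V1 /a/ – V2 /o/: just /v/ — single C goes to the following onset.
V2 /o/ – V3 /u/: /lfl/ splits as /l/ + /fl/ (/fl/ is the longest suffix that is a licit onset).
So the parse is vla.vol.flutv.
Syllable 2 is /vol/ with coda /l/, so it is closed.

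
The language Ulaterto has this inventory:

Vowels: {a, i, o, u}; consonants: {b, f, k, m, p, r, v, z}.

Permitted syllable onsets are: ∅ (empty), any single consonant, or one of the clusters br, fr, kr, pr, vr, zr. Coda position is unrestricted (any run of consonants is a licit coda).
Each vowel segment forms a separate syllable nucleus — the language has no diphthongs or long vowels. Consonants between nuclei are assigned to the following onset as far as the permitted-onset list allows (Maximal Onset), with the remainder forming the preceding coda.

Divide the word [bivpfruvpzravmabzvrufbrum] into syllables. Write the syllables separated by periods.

Nuclei (vowels): i, u, a, a, u, u → 6 syllables.
/i…u/ gap (V1→V2): /vpfr/; trying suffixes from longest down, /fr/ is the first permitted one, so coda /vp/ | onset /fr/.
/u…a/ gap (V2→V3): /vpzr/ splits as /vp/ + /zr/ (/zr/ is the longest suffix that is a licit onset).
/a…a/ gap (V3→V4): cluster /vm/ — the longest permitted-onset suffix is /m/; onset = /m/, preceding coda = /v/.
/a…u/ gap (V4→V5): cluster /bzvr/ — the longest permitted-onset suffix is /vr/; onset = /vr/, preceding coda = /bz/.
/u…u/ gap (V5→V6): /fbr/ — longest licit onset from the right is /br/, leaving /f/ as coda.

bivp.fruvp.zrav.mabz.vruf.brum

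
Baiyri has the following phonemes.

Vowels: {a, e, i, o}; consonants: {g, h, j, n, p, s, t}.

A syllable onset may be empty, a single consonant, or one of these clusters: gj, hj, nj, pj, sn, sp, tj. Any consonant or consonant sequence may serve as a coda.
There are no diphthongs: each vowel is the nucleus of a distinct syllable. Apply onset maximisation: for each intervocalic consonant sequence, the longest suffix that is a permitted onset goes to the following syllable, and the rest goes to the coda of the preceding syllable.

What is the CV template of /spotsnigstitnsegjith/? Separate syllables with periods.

CCVC.CCVCC.CVCC.CV.CCVCC

Vowels present: o, i, i, e, i; each is a nucleus, giving 5 syllables.
σ1/σ2 boundary: /tsn/ — longest licit onset from the right is /sn/, leaving /t/ as coda.
σ2/σ3 boundary: /gst/; trying suffixes from longest down, /t/ is the first permitted one, so coda /gs/ | onset /t/.
σ3/σ4 boundary: /tns/ splits as /tn/ + /s/ (/s/ is the longest suffix that is a licit onset).
σ4/σ5 boundary: /gj/ — entire cluster is a permitted onset → onset /gj/, coda ∅.
So the parse is spot.snigs.titn.se.gjith.
Mapping each syllable to C/V: /spot/ → CCVC, /snigs/ → CCVCC, /titn/ → CVCC, /se/ → CV, /gjith/ → CCVCC.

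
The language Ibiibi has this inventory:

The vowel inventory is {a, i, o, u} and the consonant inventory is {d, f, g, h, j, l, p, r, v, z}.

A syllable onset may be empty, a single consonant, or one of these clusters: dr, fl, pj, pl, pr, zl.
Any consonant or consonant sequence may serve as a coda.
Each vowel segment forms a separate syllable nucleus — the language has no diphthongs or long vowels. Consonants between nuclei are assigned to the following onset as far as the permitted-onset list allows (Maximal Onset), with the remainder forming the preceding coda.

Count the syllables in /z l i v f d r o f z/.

The vowels are i, o — 2 nuclei, so 2 syllables.

2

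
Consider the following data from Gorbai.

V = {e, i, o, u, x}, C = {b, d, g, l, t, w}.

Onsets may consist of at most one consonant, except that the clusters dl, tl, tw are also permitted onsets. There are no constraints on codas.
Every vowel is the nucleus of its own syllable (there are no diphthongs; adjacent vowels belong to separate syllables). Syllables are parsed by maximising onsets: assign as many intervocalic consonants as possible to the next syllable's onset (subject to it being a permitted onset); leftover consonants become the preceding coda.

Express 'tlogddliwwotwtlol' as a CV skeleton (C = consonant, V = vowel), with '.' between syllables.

The vowels are o, i, o, o — 4 nuclei, so 4 syllables.
V1 /o/ – V2 /i/: cluster /gddl/ — the longest permitted-onset suffix is /dl/; onset = /dl/, preceding coda = /gd/.
V2 /i/ – V3 /o/: /ww/; trying suffixes from longest down, /w/ is the first permitted one, so coda /w/ | onset /w/.
V3 /o/ – V4 /o/: /twtl/; trying suffixes from longest down, /tl/ is the first permitted one, so coda /tw/ | onset /tl/.
So the parse is tlogd.dliw.wotw.tlol.
Mapping each syllable to C/V: /tlogd/ → CCVCC, /dliw/ → CCVC, /wotw/ → CVCC, /tlol/ → CCVC.

CCVCC.CCVC.CVCC.CCVC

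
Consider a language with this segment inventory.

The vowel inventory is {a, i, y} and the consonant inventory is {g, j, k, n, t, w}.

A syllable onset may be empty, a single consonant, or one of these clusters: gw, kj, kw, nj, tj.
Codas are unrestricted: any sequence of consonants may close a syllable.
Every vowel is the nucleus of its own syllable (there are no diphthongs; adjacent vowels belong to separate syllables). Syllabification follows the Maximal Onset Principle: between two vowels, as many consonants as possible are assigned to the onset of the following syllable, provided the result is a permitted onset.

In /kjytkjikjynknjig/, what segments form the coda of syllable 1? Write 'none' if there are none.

Nuclei (vowels): y, i, y, i → 4 syllables.
V1 /y/ – V2 /i/: cluster /tkj/ — the longest permitted-onset suffix is /kj/; onset = /kj/, preceding coda = /t/.
V2 /i/ – V3 /y/: /kj/ — entire cluster is a permitted onset → onset /kj/, coda ∅.
V3 /y/ – V4 /i/: /nknj/ splits as /nk/ + /nj/ (/nj/ is the longest suffix that is a licit onset).
Syllabification: kjyt.kji.kjynk.njig.
Syllable 1 is /kjyt/: onset /kj/, nucleus /y/, coda /t/.

t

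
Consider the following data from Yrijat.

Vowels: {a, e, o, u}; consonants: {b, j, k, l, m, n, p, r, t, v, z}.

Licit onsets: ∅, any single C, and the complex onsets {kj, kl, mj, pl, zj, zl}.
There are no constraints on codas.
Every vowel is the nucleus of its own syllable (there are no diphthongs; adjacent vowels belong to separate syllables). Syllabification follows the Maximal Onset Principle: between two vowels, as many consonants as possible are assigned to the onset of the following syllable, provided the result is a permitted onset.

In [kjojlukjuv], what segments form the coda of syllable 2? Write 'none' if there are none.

none

Nuclei (vowels): o, u, u → 3 syllables.
V1 /o/ – V2 /u/: /jl/ — longest licit onset from the right is /l/, leaving /j/ as coda.
V2 /u/ – V3 /u/: /kj/ — entire cluster is a permitted onset → onset /kj/, coda ∅.
Putting it together: kjoj.lu.kjuv.
Syllable 2 is /lu/: onset /l/, nucleus /u/, coda ∅.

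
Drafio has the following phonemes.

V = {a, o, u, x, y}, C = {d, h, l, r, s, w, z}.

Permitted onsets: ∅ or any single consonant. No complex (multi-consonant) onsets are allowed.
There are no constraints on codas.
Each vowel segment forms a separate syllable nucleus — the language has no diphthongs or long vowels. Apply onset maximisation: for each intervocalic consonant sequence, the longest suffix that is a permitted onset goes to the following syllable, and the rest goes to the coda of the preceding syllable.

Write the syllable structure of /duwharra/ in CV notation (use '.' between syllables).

CVC.CVC.CV

Nuclei (vowels): u, a, a → 3 syllables.
σ1/σ2 boundary: /wh/; trying suffixes from longest down, /h/ is the first permitted one, so coda /w/ | onset /h/.
σ2/σ3 boundary: /rr/ splits as /r/ + /r/ (/r/ is the longest suffix that is a licit onset).
Syllabification: duw.har.ra.
Mapping each syllable to C/V: /duw/ → CVC, /har/ → CVC, /ra/ → CV.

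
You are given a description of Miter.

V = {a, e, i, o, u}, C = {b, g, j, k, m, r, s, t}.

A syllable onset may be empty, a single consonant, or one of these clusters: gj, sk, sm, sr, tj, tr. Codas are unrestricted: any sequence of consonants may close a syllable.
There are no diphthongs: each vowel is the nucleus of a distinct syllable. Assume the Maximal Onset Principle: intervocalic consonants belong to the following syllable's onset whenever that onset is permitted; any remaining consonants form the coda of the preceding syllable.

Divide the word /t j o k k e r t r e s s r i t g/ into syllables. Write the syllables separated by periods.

Vowels present: o, e, e, i; each is a nucleus, giving 4 syllables.
/o…e/ gap (V1→V2): /kk/; trying suffixes from longest down, /k/ is the first permitted one, so coda /k/ | onset /k/.
/e…e/ gap (V2→V3): /rtr/ — longest licit onset from the right is /tr/, leaving /r/ as coda.
/e…i/ gap (V3→V4): /ssr/ splits as /s/ + /sr/ (/sr/ is the longest suffix that is a licit onset).

tjok.ker.tres.sritg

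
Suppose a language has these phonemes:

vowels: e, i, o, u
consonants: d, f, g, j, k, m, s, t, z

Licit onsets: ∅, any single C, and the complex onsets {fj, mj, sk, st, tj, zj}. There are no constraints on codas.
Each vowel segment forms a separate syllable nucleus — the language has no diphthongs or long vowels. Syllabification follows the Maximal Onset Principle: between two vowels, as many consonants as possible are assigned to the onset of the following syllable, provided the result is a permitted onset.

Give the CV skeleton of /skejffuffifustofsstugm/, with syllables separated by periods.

The vowels are e, u, i, u, o, u — 6 nuclei, so 6 syllables.
/e…u/ gap (V1→V2): /jff/ splits as /jf/ + /f/ (/f/ is the longest suffix that is a licit onset).
/u…i/ gap (V2→V3): /ff/; trying suffixes from longest down, /f/ is the first permitted one, so coda /f/ | onset /f/.
/i…u/ gap (V3→V4): just /f/ — single C goes to the following onset.
/u…o/ gap (V4→V5): /st/ — entire cluster is a permitted onset → onset /st/, coda ∅.
/o…u/ gap (V5→V6): cluster /fsst/ — the longest permitted-onset suffix is /st/; onset = /st/, preceding coda = /fs/.
Syllabification: skejf.fuf.fi.fu.stofs.stugm.
Mapping each syllable to C/V: /skejf/ → CCVCC, /fuf/ → CVC, /fi/ → CV, /fu/ → CV, /stofs/ → CCVCC, /stugm/ → CCVCC.

CCVCC.CVC.CV.CV.CCVCC.CCVCC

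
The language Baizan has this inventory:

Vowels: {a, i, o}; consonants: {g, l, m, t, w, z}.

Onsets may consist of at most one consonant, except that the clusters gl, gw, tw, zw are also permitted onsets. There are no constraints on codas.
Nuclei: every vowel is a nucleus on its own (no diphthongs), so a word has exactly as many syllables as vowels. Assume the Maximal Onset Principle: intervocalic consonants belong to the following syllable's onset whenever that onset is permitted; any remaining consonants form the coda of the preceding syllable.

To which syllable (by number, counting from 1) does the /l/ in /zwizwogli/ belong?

3

The vowels are i, o, i — 3 nuclei, so 3 syllables.
Between /i/ (V1) and /o/ (V2): cluster /zw/ — /zw/ is itself a permitted onset, so the whole cluster goes right; preceding coda = ∅.
Between /o/ (V2) and /i/ (V3): /gl/ — entire cluster is a permitted onset → onset /gl/, coda ∅.
So the parse is zwi.zwo.gli.
The /l/ is in the onset of syllable 3 (/gli/).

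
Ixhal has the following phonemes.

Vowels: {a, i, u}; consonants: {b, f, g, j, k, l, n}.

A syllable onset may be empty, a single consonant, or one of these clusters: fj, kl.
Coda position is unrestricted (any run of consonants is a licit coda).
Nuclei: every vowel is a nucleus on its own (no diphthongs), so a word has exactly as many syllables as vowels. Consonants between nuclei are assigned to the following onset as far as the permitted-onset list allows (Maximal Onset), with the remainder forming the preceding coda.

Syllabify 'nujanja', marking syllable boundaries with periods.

Vowels present: u, a, a; each is a nucleus, giving 3 syllables.
Between /u/ (V1) and /a/ (V2): just /j/ — single C goes to the following onset.
Between /a/ (V2) and /a/ (V3): /nj/ — longest licit onset from the right is /j/, leaving /n/ as coda.

nu.jan.ja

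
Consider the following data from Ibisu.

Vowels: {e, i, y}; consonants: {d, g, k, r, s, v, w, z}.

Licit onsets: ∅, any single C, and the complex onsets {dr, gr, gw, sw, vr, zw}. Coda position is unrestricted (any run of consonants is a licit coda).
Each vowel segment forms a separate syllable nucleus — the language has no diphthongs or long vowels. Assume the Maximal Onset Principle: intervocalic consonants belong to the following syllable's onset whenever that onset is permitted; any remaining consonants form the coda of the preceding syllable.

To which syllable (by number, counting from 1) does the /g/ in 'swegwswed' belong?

Nuclei (vowels): e, e → 2 syllables.
/e…e/ gap (V1→V2): cluster /gwsw/ — the longest permitted-onset suffix is /sw/; onset = /sw/, preceding coda = /gw/.
Syllabification: swegw.swed.
The /g/ is in the coda of syllable 1 (/swegw/).

1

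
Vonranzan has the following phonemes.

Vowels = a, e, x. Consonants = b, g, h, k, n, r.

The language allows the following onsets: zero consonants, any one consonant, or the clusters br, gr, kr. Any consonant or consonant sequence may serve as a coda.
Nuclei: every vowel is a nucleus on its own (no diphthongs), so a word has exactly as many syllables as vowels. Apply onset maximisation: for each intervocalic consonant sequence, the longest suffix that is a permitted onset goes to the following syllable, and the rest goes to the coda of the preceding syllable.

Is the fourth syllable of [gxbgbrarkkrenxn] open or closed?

Nuclei (vowels): x, a, e, x → 4 syllables.
σ1/σ2 boundary: cluster /bgbr/ — the longest permitted-onset suffix is /br/; onset = /br/, preceding coda = /bg/.
σ2/σ3 boundary: /rkkr/ splits as /rk/ + /kr/ (/kr/ is the longest suffix that is a licit onset).
σ3/σ4 boundary: /n/ is a single consonant, so it becomes the next onset.
Result: gxbg.brark.kre.nxn.
Syllable 4 is /nxn/ with coda /n/, so it is closed.

closed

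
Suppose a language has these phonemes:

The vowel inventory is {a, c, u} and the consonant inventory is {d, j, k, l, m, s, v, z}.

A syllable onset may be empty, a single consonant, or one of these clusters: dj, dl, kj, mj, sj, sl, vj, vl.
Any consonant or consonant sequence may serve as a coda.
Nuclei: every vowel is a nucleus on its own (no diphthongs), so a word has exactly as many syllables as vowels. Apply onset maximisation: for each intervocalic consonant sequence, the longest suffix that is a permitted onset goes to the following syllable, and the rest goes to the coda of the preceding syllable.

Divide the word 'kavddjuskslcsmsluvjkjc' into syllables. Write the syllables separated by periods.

kavd.djusk.slcsm.sluvj.kjc

Vowels present: a, u, c, u, c; each is a nucleus, giving 5 syllables.
/a…u/ gap (V1→V2): /vddj/ — longest licit onset from the right is /dj/, leaving /vd/ as coda.
/u…c/ gap (V2→V3): /sksl/ — longest licit onset from the right is /sl/, leaving /sk/ as coda.
/c…u/ gap (V3→V4): /smsl/ splits as /sm/ + /sl/ (/sl/ is the longest suffix that is a licit onset).
/u…c/ gap (V4→V5): /vjkj/ — longest licit onset from the right is /kj/, leaving /vj/ as coda.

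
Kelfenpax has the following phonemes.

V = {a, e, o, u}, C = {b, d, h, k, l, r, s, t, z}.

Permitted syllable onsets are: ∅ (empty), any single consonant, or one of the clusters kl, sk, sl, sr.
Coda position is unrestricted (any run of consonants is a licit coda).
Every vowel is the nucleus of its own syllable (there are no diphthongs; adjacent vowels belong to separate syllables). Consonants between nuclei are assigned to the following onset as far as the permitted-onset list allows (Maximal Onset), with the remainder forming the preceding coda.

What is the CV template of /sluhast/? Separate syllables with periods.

CCV.CVCC

Nuclei (vowels): u, a → 2 syllables.
/u…a/ gap (V1→V2): /h/ → onset of the next syllable (single consonants are always licit onsets).
Result: slu.hast.
Mapping each syllable to C/V: /slu/ → CCV, /hast/ → CVCC.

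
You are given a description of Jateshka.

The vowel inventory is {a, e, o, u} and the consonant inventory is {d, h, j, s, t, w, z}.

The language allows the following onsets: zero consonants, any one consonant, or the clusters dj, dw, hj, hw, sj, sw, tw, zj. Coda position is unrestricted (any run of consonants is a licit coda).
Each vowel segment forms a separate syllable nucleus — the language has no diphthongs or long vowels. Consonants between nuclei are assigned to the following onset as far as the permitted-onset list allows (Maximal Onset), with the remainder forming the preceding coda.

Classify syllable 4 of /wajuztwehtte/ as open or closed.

open

Vowels present: a, u, e, e; each is a nucleus, giving 4 syllables.
/a…u/ gap (V1→V2): /j/ is a single consonant, so it becomes the next onset.
/u…e/ gap (V2→V3): cluster /ztw/ — the longest permitted-onset suffix is /tw/; onset = /tw/, preceding coda = /z/.
/e…e/ gap (V3→V4): /htt/ splits as /ht/ + /t/ (/t/ is the longest suffix that is a licit onset).
Syllabification: wa.juz.tweht.te.
Syllable 4 is /te/; it ends in its nucleus with no coda, so it is open.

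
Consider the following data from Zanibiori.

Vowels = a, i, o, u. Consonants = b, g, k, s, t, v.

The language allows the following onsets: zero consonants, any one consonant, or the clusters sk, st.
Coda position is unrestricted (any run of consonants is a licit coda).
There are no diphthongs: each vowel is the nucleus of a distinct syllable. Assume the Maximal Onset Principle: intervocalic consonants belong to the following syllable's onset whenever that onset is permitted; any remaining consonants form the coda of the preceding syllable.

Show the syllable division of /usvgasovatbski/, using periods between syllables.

Nuclei (vowels): u, a, o, a, i → 5 syllables.
Between /u/ (V1) and /a/ (V2): cluster /svg/ — the longest permitted-onset suffix is /g/; onset = /g/, preceding coda = /sv/.
Between /a/ (V2) and /o/ (V3): /s/ → onset of the next syllable (single consonants are always licit onsets).
Between /o/ (V3) and /a/ (V4): /v/ is a single consonant, so it becomes the next onset.
Between /a/ (V4) and /i/ (V5): cluster /tbsk/ — the longest permitted-onset suffix is /sk/; onset = /sk/, preceding coda = /tb/.

usv.ga.so.vatb.ski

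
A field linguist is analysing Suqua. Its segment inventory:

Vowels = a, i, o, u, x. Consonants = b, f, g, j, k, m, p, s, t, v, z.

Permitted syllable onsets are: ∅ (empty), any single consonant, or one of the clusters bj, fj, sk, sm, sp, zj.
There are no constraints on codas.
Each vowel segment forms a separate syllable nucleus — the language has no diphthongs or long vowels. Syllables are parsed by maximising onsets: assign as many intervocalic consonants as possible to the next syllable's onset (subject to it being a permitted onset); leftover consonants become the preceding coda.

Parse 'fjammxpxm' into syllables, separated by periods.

fjam.mx.pxm

Nuclei (vowels): a, x, x → 3 syllables.
Between /a/ (V1) and /x/ (V2): /mm/; trying suffixes from longest down, /m/ is the first permitted one, so coda /m/ | onset /m/.
Between /x/ (V2) and /x/ (V3): /p/ → onset of the next syllable (single consonants are always licit onsets).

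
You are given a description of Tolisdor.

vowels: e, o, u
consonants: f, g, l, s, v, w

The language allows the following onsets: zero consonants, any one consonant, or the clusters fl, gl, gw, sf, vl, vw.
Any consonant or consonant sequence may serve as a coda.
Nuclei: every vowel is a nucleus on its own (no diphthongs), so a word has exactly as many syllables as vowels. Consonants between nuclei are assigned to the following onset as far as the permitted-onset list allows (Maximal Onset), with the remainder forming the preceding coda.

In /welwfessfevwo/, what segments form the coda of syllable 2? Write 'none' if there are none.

The vowels are e, e, e, o — 4 nuclei, so 4 syllables.
σ1/σ2 boundary: cluster /lwf/ — the longest permitted-onset suffix is /f/; onset = /f/, preceding coda = /lw/.
σ2/σ3 boundary: /ssf/ splits as /s/ + /sf/ (/sf/ is the longest suffix that is a licit onset).
σ3/σ4 boundary: /vw/ — entire cluster is a permitted onset → onset /vw/, coda ∅.
Putting it together: welw.fes.sfe.vwo.
Syllable 2 is /fes/: onset /f/, nucleus /e/, coda /s/.

s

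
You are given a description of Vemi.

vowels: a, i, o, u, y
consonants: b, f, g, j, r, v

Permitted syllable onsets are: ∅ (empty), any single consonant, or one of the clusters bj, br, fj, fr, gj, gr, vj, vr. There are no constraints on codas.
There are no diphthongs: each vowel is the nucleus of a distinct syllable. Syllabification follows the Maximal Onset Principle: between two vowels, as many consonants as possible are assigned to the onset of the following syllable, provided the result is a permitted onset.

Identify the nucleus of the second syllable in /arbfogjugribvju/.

Vowels present: a, o, u, i, u; each is a nucleus, giving 5 syllables.
The second nucleus (vowel 2 from the left) is /o/.

o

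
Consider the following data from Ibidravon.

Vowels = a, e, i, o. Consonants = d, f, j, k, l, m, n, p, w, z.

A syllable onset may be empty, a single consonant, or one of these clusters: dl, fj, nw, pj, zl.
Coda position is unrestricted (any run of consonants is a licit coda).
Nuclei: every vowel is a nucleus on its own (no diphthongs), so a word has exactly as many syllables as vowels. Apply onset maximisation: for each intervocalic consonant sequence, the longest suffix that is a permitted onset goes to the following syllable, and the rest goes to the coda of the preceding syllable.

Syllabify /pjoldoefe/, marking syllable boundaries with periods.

pjol.do.e.fe

Nuclei (vowels): o, o, e, e → 4 syllables.
σ1/σ2 boundary: /ld/; trying suffixes from longest down, /d/ is the first permitted one, so coda /l/ | onset /d/.
σ2/σ3 boundary: hiatus — the boundary sits between the two vowels.
σ3/σ4 boundary: /f/ → onset of the next syllable (single consonants are always licit onsets).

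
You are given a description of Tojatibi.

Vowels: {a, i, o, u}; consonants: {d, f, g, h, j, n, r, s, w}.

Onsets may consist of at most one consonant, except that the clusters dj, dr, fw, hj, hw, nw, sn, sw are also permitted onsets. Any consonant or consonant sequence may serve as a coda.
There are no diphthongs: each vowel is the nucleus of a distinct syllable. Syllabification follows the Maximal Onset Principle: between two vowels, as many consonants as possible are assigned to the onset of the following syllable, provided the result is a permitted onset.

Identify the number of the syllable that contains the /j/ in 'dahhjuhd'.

The vowels are a, u — 2 nuclei, so 2 syllables.
σ1/σ2 boundary: /hhj/; trying suffixes from longest down, /hj/ is the first permitted one, so coda /h/ | onset /hj/.
Putting it together: dah.hjuhd.
The /j/ is in the onset of syllable 2 (/hjuhd/).

2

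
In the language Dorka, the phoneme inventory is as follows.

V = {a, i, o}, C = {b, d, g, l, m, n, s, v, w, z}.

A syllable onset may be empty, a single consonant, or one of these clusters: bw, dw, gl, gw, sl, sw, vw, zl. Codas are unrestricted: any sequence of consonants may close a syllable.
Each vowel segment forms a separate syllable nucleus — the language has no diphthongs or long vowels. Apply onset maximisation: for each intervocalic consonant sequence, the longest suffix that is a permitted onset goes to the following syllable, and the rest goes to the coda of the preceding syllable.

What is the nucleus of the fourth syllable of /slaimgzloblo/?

The vowels are a, i, o, o — 4 nuclei, so 4 syllables.
The fourth nucleus (vowel 4 from the left) is /o/.

o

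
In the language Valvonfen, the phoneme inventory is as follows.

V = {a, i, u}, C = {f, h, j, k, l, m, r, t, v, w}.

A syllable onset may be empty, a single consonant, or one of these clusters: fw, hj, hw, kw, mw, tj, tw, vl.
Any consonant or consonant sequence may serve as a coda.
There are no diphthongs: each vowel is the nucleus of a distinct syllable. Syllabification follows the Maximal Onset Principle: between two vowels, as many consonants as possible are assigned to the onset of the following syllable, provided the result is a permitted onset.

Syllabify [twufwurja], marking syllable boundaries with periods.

Nuclei (vowels): u, u, a → 3 syllables.
V1 /u/ – V2 /u/: /fw/ — entire cluster is a permitted onset → onset /fw/, coda ∅.
V2 /u/ – V3 /a/: cluster /rj/ — the longest permitted-onset suffix is /j/; onset = /j/, preceding coda = /r/.

twu.fwur.ja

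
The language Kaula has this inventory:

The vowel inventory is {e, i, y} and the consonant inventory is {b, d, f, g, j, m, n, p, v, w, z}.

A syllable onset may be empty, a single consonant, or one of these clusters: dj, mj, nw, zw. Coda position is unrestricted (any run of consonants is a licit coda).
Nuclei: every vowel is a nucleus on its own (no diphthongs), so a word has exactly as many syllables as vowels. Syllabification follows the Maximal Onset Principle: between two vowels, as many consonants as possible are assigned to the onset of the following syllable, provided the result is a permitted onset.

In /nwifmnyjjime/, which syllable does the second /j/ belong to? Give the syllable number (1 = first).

Nuclei (vowels): i, y, i, e → 4 syllables.
/i…y/ gap (V1→V2): cluster /fmn/ — the longest permitted-onset suffix is /n/; onset = /n/, preceding coda = /fm/.
/y…i/ gap (V2→V3): /jj/; trying suffixes from longest down, /j/ is the first permitted one, so coda /j/ | onset /j/.
/i…e/ gap (V3→V4): just /m/ — single C goes to the following onset.
Result: nwifm.nyj.ji.me.
The second /j/ is in the onset of syllable 3 (/ji/).

3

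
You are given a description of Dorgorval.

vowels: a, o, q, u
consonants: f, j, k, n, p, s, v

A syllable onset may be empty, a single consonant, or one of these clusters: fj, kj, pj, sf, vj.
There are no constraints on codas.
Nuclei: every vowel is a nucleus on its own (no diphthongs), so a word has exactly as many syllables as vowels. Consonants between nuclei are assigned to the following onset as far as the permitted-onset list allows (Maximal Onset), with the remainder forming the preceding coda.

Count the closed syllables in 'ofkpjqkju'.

1

Vowels present: o, q, u; each is a nucleus, giving 3 syllables.
σ1/σ2 boundary: /fkpj/; trying suffixes from longest down, /pj/ is the first permitted one, so coda /fk/ | onset /pj/.
σ2/σ3 boundary: cluster /kj/ — /kj/ is itself a permitted onset, so the whole cluster goes right; preceding coda = ∅.
Result: ofk.pjq.kju.
Classifying each syllable: /ofk/ (closed), /pjq/ (open), /kju/ (open).
Closed syllables: 1.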